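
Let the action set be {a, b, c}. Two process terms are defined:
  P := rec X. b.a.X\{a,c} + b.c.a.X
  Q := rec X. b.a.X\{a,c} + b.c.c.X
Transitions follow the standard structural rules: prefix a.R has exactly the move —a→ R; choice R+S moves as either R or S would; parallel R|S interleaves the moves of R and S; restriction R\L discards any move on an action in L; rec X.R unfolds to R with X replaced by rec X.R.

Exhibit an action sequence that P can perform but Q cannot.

LTS(P): 7 reachable states
  u0 = rec X. b.a.X\{a,c} + b.c.a.X | =b=> u1, =b=> u2
  u1 = a.(rec X. b.a.X\{a,c} + b.c.a.X)\{a,c} | =a=> u3
  u2 = c.a.(rec X. b.a.X\{a,c} + b.c.a.X) | =c=> u4
  u3 = (rec X. b.a.X\{a,c} + b.c.a.X)\{a,c} | =b=> u5, =b=> u6
  u4 = a.(rec X. b.a.X\{a,c} + b.c.a.X) | =a=> u0
  u5 = (a.(rec X. b.a.X\{a,c} + b.c.a.X)\{a,c})\{a,c} | (no moves)
  u6 = (c.a.(rec X. b.a.X\{a,c} + b.c.a.X))\{a,c} | (no moves)
LTS(Q): 7 reachable states
  v0 = rec X. b.a.X\{a,c} + b.c.c.X | =b=> v1, =b=> v2
  v1 = a.(rec X. b.a.X\{a,c} + b.c.c.X)\{a,c} | =a=> v3
  v2 = c.c.(rec X. b.a.X\{a,c} + b.c.c.X) | =c=> v4
  v3 = (rec X. b.a.X\{a,c} + b.c.c.X)\{a,c} | =b=> v5, =b=> v6
  v4 = c.(rec X. b.a.X\{a,c} + b.c.c.X) | =c=> v0
  v5 = (a.(rec X. b.a.X\{a,c} + b.c.c.X)\{a,c})\{a,c} | (no moves)
  v6 = (c.c.(rec X. b.a.X\{a,c} + b.c.c.X))\{a,c} | (no moves)
Trace ⟨bca⟩ through P, begin at {u0}:
  after b @ step 1: {u1, u2}
  after c @ step 2: {u4}
  after a @ step 3: {u0}
  — P admits the full trace.
Trace ⟨bca⟩ through Q, begin at {v0}:
  after b @ step 1: {v1, v2}
  after c @ step 2: {v4}
  after a @ step 3: ∅  — Q cannot continue

bca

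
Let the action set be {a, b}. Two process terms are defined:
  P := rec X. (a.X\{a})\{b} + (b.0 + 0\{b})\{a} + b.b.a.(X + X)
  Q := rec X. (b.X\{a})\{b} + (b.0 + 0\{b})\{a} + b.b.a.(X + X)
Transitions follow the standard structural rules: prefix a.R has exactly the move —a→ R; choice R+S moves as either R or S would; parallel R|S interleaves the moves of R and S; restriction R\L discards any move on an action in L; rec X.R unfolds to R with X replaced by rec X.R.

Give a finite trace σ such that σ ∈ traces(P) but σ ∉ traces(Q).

P's transition system — 6 states:
  m0 = rec X. (a.X\{a})\{b} + (b.0 + 0\{b})\{a} + b.b.a.(X + X) has moves —a→ m1, —b→ m2, —b→ m3
  m1 = (rec X. (a.X\{a})\{b} + (b.0 + 0\{b})\{a} + b.b.a.(X + X))\{a}\{b} has moves ∅
  m2 = 0\{a} has moves ∅
  m3 = b.a.((rec X. (a.X\{a})\{b} + (b.0 + 0\{b})\{a} + b.b.a.(X + X)) + (rec X. (a.X\{a})\{b} + (b.0 + 0\{b})\{a} + b.b.a.(X + X))) has moves —b→ m4
  m4 = a.((rec X. (a.X\{a})\{b} + (b.0 + 0\{b})\{a} + b.b.a.(X + X)) + (rec X. (a.X\{a})\{b} + (b.0 + 0\{b})\{a} + b.b.a.(X + X))) has moves —a→ m5
  m5 = (rec X. (a.X\{a})\{b} + (b.0 + 0\{b})\{a} + b.b.a.(X + X)) + (rec X. (a.X\{a})\{b} + (b.0 + 0\{b})\{a} + b.b.a.(X + X)) has moves —a→ m1, —b→ m2, —b→ m3
Q's transition system — 5 states:
  n0 = rec X. (b.X\{a})\{b} + (b.0 + 0\{b})\{a} + b.b.a.(X + X) has moves —b→ n1, —b→ n2
  n1 = 0\{a} has moves ∅
  n2 = b.a.((rec X. (b.X\{a})\{b} + (b.0 + 0\{b})\{a} + b.b.a.(X + X)) + (rec X. (b.X\{a})\{b} + (b.0 + 0\{b})\{a} + b.b.a.(X + X))) has moves —b→ n3
  n3 = a.((rec X. (b.X\{a})\{b} + (b.0 + 0\{b})\{a} + b.b.a.(X + X)) + (rec X. (b.X\{a})\{b} + (b.0 + 0\{b})\{a} + b.b.a.(X + X))) has moves —a→ n4
  n4 = (rec X. (b.X\{a})\{b} + (b.0 + 0\{b})\{a} + b.b.a.(X + X)) + (rec X. (b.X\{a})\{b} + (b.0 + 0\{b})\{a} + b.b.a.(X + X)) has moves —b→ n1, —b→ n2
Trace ⟨a⟩ through P, begin at {m0}:
  after a @ step 1: {m1}
  ✓ P
Trace ⟨a⟩ through Q, begin at {n0}:
  after a @ step 1: ∅  — Q cannot continue

a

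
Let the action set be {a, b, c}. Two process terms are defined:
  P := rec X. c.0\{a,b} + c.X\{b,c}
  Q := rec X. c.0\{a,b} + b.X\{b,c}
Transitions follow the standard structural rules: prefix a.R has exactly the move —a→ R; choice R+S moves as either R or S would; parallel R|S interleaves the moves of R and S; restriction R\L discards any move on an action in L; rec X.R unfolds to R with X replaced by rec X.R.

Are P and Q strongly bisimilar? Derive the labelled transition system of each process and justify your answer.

LTS(P): 3 reachable states
  s0 = rec X. c.0\{a,b} + c.X\{b,c} :: —c→ s1, —c→ s2
  s1 = (rec X. c.0\{a,b} + c.X\{b,c})\{b,c} :: stopped
  s2 = 0\{a,b} :: stopped
LTS(Q): 3 reachable states
  t0 = rec X. c.0\{a,b} + b.X\{b,c} :: —b→ t1, —c→ t2
  t1 = (rec X. c.0\{a,b} + b.X\{b,c})\{b,c} :: stopped
  t2 = 0\{a,b} :: stopped
Bisimilarity quotient blocks:
  B0 = {s0}
  B1 = {s1, s2, t1, t2}
  B2 = {t0}
s0 ∈ B0, t0 ∈ B2 → different blocks

NO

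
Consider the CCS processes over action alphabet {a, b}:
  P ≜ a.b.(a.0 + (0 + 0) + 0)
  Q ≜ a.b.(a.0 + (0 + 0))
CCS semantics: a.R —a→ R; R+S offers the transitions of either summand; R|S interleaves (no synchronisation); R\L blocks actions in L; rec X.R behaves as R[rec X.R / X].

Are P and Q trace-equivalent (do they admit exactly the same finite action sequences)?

traces(P) = traces(Q)

Reachable graph of P (4 states):
  u0 = a.b.(a.0 + (0 + 0) + 0) has moves --a--▸ u1
  u1 = b.(a.0 + (0 + 0) + 0) has moves --b--▸ u2
  u2 = a.0 + (0 + 0) + 0 has moves --a--▸ u3
  u3 = 0 has moves stopped
Reachable graph of Q (4 states):
  v0 = a.b.(a.0 + (0 + 0)) has moves --a--▸ v1
  v1 = b.(a.0 + (0 + 0)) has moves --b--▸ v2
  v2 = a.0 + (0 + 0) has moves --a--▸ v3
  v3 = 0 has moves stopped
Partition-refinement fixed point:
  B0 = {u0, v0}
  B1 = {u1, v1}
  B2 = {u2, v2}
  B3 = {u3, v3}
u0 ∈ B0, v0 ∈ B0 → same block
Bisimilar ⇒ trace-equivalent.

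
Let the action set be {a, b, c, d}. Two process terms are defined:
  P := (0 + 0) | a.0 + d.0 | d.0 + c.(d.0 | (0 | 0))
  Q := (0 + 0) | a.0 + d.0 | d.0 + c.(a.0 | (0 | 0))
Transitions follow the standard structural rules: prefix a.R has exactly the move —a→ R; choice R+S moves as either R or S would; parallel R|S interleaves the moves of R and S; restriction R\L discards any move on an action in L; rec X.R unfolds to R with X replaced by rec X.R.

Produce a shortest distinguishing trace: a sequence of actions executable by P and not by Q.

P's transition system — 7 states:
  p0 = (0 + 0) | a.0 + d.0 | d.0 + c.(d.0 | (0 | 0)) → -a-> p1, -c-> p2, -d-> p3, -d-> p4
  p1 = (0 + 0) | 0 → ∅
  p2 = d.0 | (0 | 0) → -d-> p5
  p3 = 0 | d.0 → -d-> p6
  p4 = d.0 | 0 → -d-> p6
  p5 = 0 | (0 | 0) → ∅
  p6 = 0 | 0 → ∅
Q's transition system — 7 states:
  q0 = (0 + 0) | a.0 + d.0 | d.0 + c.(a.0 | (0 | 0)) → -a-> q1, -c-> q2, -d-> q3, -d-> q4
  q1 = (0 + 0) | 0 → ∅
  q2 = a.0 | (0 | 0) → -a-> q5
  q3 = 0 | d.0 → -d-> q6
  q4 = d.0 | 0 → -d-> q6
  q5 = 0 | (0 | 0) → ∅
  q6 = 0 | 0 → ∅
Executing cd from P (initial set {p0}):
  after c @ step 1: {p2}
  after d @ step 2: {p5}
  — P admits the full trace.
Executing cd from Q (initial set {q0}):
  after c @ step 1: {q2}
  after d @ step 2: ∅  — Q cannot continue

cd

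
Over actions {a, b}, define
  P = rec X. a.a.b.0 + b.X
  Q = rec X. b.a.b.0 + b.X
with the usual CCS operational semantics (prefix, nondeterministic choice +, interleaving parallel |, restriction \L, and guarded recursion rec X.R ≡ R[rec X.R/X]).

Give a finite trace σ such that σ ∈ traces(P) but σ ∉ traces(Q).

P's transition system — 4 states:
  u0 = rec X. a.a.b.0 + b.X ⊢ —a→ u1, —b→ u0
  u1 = a.b.0 ⊢ —a→ u2
  u2 = b.0 ⊢ —b→ u3
  u3 = 0 ⊢ ·
Q's transition system — 4 states:
  v0 = rec X. b.a.b.0 + b.X ⊢ —b→ v0, —b→ v1
  v1 = a.b.0 ⊢ —a→ v2
  v2 = b.0 ⊢ —b→ v3
  v3 = 0 ⊢ ·
Run σ = ⟨a⟩ on P: start {u0}
  [1] a ⇒ {u1}
  — P admits the full trace.
Run σ = ⟨a⟩ on Q: start {v0}
  [1] a ⇒ no successor for Q

a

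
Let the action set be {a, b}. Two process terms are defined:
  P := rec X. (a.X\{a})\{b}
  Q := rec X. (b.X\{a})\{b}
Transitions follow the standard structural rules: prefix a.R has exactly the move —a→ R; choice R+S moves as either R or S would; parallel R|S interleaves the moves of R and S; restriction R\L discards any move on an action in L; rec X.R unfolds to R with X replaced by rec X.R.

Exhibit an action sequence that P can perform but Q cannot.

P's transition system — 2 states:
  s0 = rec X. (a.X\{a})\{b} has moves -a-> s1
  s1 = (rec X. (a.X\{a})\{b})\{a}\{b} has moves ∅
Q's transition system — 1 states:
  t0 = rec X. (b.X\{a})\{b} has moves ∅
Executing a from P (initial set {s0}):
  step 1 (a): {s1}
  ✓ P
Executing a from Q (initial set {t0}):
  step 1 (a): no successor for Q

a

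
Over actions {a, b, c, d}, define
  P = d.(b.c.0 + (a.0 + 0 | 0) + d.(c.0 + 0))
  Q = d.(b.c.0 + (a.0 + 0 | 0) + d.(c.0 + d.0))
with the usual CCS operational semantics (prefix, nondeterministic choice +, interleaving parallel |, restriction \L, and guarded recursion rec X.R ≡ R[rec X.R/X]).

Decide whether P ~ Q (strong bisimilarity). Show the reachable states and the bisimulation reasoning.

NO

P's transition system — 5 states:
  p0 = d.(b.c.0 + (a.0 + 0 | 0) + d.(c.0 + 0)) has moves =d=> p1
  p1 = b.c.0 + (a.0 + 0 | 0) + d.(c.0 + 0) has moves =a=> p2, =b=> p3, =d=> p4
  p2 = 0 has moves deadlocked
  p3 = c.0 has moves =c=> p2
  p4 = c.0 + 0 has moves =c=> p2
Q's transition system — 5 states:
  q0 = d.(b.c.0 + (a.0 + 0 | 0) + d.(c.0 + d.0)) has moves =d=> q1
  q1 = b.c.0 + (a.0 + 0 | 0) + d.(c.0 + d.0) has moves =a=> q2, =b=> q3, =d=> q4
  q2 = 0 has moves deadlocked
  q3 = c.0 has moves =c=> q2
  q4 = c.0 + d.0 has moves =c=> q2, =d=> q2
Bisimilarity quotient blocks:
  B0 = {p0}
  B1 = {p1}
  B2 = {p2, q2}
  B3 = {p3, p4, q3}
  B4 = {q0}
  B5 = {q1}
  B6 = {q4}
p0 ∈ B0, q0 ∈ B4 → different blocks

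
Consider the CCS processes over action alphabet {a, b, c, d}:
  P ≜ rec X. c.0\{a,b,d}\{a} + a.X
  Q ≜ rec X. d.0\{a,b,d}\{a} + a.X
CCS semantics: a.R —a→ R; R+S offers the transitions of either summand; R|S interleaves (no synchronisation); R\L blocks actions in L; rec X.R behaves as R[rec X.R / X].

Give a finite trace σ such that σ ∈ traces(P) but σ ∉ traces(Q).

c

Reachable graph of P (2 states):
  p0 = rec X. c.0\{a,b,d}\{a} + a.X ⊢ -a-> p0, -c-> p1
  p1 = 0\{a,b,d}\{a} ⊢ (no moves)
Reachable graph of Q (2 states):
  q0 = rec X. d.0\{a,b,d}\{a} + a.X ⊢ -a-> q0, -d-> q1
  q1 = 0\{a,b,d}\{a} ⊢ (no moves)
Trace ⟨c⟩ through P, begin at {p0}:
  [1] c ⇒ {p1}
  ✓ P
Trace ⟨c⟩ through Q, begin at {q0}:
  [1] c ⇒ ∅ (Q stuck)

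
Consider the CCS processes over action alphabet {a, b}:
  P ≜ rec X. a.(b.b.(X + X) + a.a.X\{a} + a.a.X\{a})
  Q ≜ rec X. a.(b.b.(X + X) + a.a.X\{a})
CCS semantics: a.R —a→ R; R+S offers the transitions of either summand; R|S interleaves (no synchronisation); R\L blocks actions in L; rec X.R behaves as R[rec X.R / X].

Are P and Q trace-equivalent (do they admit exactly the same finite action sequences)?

trace-equivalent

Reachable graph of P (6 states):
  s0 = rec X. a.(b.b.(X + X) + a.a.X\{a} + a.a.X\{a}) has moves =a=> s1
  s1 = b.b.((rec X. a.(b.b.(X + X) + a.a.X\{a} + a.a.X\{a})) + (rec X. a.(b.b.(X + X) + a.a.X\{a} + a.a.X\{a}))) + a.a.(rec X. a.(b.b.(X + X) + a.a.X\{a} + a.a.X\{a}))\{a} + a.a.(rec X. a.(b.b.(X + X) + a.a.X\{a} + a.a.X\{a}))\{a} has moves =a=> s2, =b=> s3
  s2 = a.(rec X. a.(b.b.(X + X) + a.a.X\{a} + a.a.X\{a}))\{a} has moves =a=> s4
  s3 = b.((rec X. a.(b.b.(X + X) + a.a.X\{a} + a.a.X\{a})) + (rec X. a.(b.b.(X + X) + a.a.X\{a} + a.a.X\{a}))) has moves =b=> s5
  s4 = (rec X. a.(b.b.(X + X) + a.a.X\{a} + a.a.X\{a}))\{a} has moves ∅
  s5 = (rec X. a.(b.b.(X + X) + a.a.X\{a} + a.a.X\{a})) + (rec X. a.(b.b.(X + X) + a.a.X\{a} + a.a.X\{a})) has moves =a=> s1
Reachable graph of Q (6 states):
  t0 = rec X. a.(b.b.(X + X) + a.a.X\{a}) has moves =a=> t1
  t1 = b.b.((rec X. a.(b.b.(X + X) + a.a.X\{a})) + (rec X. a.(b.b.(X + X) + a.a.X\{a}))) + a.a.(rec X. a.(b.b.(X + X) + a.a.X\{a}))\{a} has moves =a=> t2, =b=> t3
  t2 = a.(rec X. a.(b.b.(X + X) + a.a.X\{a}))\{a} has moves =a=> t4
  t3 = b.((rec X. a.(b.b.(X + X) + a.a.X\{a})) + (rec X. a.(b.b.(X + X) + a.a.X\{a}))) has moves =b=> t5
  t4 = (rec X. a.(b.b.(X + X) + a.a.X\{a}))\{a} has moves ∅
  t5 = (rec X. a.(b.b.(X + X) + a.a.X\{a})) + (rec X. a.(b.b.(X + X) + a.a.X\{a})) has moves =a=> t1
Partition-refinement fixed point:
  B0 = {s0, s5, t0, t5}
  B1 = {s1, t1}
  B2 = {s3, t3}
  B3 = {s2, t2}
  B4 = {s4, t4}
s0 ∈ B0, t0 ∈ B0 → same block
Bisimilar ⇒ trace-equivalent.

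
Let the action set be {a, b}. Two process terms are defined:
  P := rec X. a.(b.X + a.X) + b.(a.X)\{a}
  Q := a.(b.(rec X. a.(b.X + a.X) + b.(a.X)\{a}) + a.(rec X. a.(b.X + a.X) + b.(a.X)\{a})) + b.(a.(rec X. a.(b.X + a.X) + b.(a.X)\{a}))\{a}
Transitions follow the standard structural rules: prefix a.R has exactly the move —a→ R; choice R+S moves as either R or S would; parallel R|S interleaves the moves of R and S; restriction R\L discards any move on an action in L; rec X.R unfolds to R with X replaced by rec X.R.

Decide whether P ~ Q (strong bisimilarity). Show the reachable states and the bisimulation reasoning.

Reachable graph of P (3 states):
  u0 = rec X. a.(b.X + a.X) + b.(a.X)\{a} :: =a=> u1, =b=> u2
  u1 = b.(rec X. a.(b.X + a.X) + b.(a.X)\{a}) + a.(rec X. a.(b.X + a.X) + b.(a.X)\{a}) :: =a=> u0, =b=> u0
  u2 = (a.(rec X. a.(b.X + a.X) + b.(a.X)\{a}))\{a} :: (no moves)
Reachable graph of Q (4 states):
  v0 = a.(b.(rec X. a.(b.X + a.X) + b.(a.X)\{a}) + a.(rec X. a.(b.X + a.X) + b.(a.X)\{a})) + b.(a.(rec X. a.(b.X + a.X) + b.(a.X)\{a}))\{a} :: =a=> v1, =b=> v2
  v1 = b.(rec X. a.(b.X + a.X) + b.(a.X)\{a}) + a.(rec X. a.(b.X + a.X) + b.(a.X)\{a}) :: =a=> v3, =b=> v3
  v2 = (a.(rec X. a.(b.X + a.X) + b.(a.X)\{a}))\{a} :: (no moves)
  v3 = rec X. a.(b.X + a.X) + b.(a.X)\{a} :: =a=> v1, =b=> v2
Coarsest stable partition (strong bisimilarity classes):
  B0 = {u0, v0, v3}
  B1 = {u2, v2}
  B2 = {u1, v1}
u0 ∈ B0, v0 ∈ B0 → same block

bisimilar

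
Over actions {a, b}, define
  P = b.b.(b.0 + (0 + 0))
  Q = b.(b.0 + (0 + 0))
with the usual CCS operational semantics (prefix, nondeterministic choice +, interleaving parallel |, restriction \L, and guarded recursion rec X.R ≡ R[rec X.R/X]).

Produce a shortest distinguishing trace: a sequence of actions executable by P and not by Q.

bbb

LTS(P): 4 reachable states
  p0 = b.b.(b.0 + (0 + 0)) → —b→ p1
  p1 = b.(b.0 + (0 + 0)) → —b→ p2
  p2 = b.0 + (0 + 0) → —b→ p3
  p3 = 0 → deadlocked
LTS(Q): 3 reachable states
  q0 = b.(b.0 + (0 + 0)) → —b→ q1
  q1 = b.0 + (0 + 0) → —b→ q2
  q2 = 0 → deadlocked
Trace ⟨bbb⟩ through P, begin at {p0}:
  after b @ step 1: {p1}
  after b @ step 2: {p2}
  after b @ step 3: {p3}
  — P admits the full trace.
Trace ⟨bbb⟩ through Q, begin at {q0}:
  after b @ step 1: {q1}
  after b @ step 2: {q2}
  after b @ step 3: ∅ (Q stuck)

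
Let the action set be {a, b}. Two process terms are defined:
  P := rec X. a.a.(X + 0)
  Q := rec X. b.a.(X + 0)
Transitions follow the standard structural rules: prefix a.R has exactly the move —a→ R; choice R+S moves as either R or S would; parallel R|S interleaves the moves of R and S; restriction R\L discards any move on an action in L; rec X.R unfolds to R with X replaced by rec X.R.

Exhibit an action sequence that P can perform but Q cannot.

a

P's transition system — 3 states:
  s0 = rec X. a.a.(X + 0) has moves —a→ s1
  s1 = a.((rec X. a.a.(X + 0)) + 0) has moves —a→ s2
  s2 = (rec X. a.a.(X + 0)) + 0 has moves —a→ s1
Q's transition system — 3 states:
  t0 = rec X. b.a.(X + 0) has moves —b→ t1
  t1 = a.((rec X. b.a.(X + 0)) + 0) has moves —a→ t2
  t2 = (rec X. b.a.(X + 0)) + 0 has moves —b→ t1
Run σ = ⟨a⟩ on P: start {s0}
  after a @ step 1: {s1}
  P completes σ.
Run σ = ⟨a⟩ on Q: start {t0}
  after a @ step 1: ∅ (Q stuck)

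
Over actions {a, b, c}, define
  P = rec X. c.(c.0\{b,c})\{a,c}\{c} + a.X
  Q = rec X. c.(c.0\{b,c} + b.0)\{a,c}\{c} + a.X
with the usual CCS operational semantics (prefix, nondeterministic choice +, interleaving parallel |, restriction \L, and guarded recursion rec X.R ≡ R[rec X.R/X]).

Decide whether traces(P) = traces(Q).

Reachable graph of P (2 states):
  s0 = rec X. c.(c.0\{b,c})\{a,c}\{c} + a.X → —a→ s0, —c→ s1
  s1 = (c.0\{b,c})\{a,c}\{c} → deadlocked
Reachable graph of Q (3 states):
  t0 = rec X. c.(c.0\{b,c} + b.0)\{a,c}\{c} + a.X → —a→ t0, —c→ t1
  t1 = (c.0\{b,c} + b.0)\{a,c}\{c} → —b→ t2
  t2 = 0\{a,c}\{c} → deadlocked
Executing cb from Q (initial set {t0}):
  after c @ step 1: {t1}
  after b @ step 2: {t2}
  ✓ Q
Executing cb from P (initial set {s0}):
  after c @ step 1: {s1}
  after b @ step 2: no successor for P

NO — witness ⟨cb⟩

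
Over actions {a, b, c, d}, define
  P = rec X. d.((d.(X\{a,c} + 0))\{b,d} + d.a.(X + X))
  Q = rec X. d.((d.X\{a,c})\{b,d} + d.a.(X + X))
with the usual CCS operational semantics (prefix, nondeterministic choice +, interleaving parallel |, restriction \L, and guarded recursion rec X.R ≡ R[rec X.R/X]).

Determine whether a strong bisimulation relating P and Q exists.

Reachable graph of P (4 states):
  u0 = rec X. d.((d.(X\{a,c} + 0))\{b,d} + d.a.(X + X)) :: --d--▸ u1
  u1 = (d.((rec X. d.((d.(X\{a,c} + 0))\{b,d} + d.a.(X + X)))\{a,c} + 0))\{b,d} + d.a.((rec X. d.((d.(X\{a,c} + 0))\{b,d} + d.a.(X + X))) + (rec X. d.((d.(X\{a,c} + 0))\{b,d} + d.a.(X + X)))) :: --d--▸ u2
  u2 = a.((rec X. d.((d.(X\{a,c} + 0))\{b,d} + d.a.(X + X))) + (rec X. d.((d.(X\{a,c} + 0))\{b,d} + d.a.(X + X)))) :: --a--▸ u3
  u3 = (rec X. d.((d.(X\{a,c} + 0))\{b,d} + d.a.(X + X))) + (rec X. d.((d.(X\{a,c} + 0))\{b,d} + d.a.(X + X))) :: --d--▸ u1
Reachable graph of Q (4 states):
  v0 = rec X. d.((d.X\{a,c})\{b,d} + d.a.(X + X)) :: --d--▸ v1
  v1 = (d.(rec X. d.((d.X\{a,c})\{b,d} + d.a.(X + X)))\{a,c})\{b,d} + d.a.((rec X. d.((d.X\{a,c})\{b,d} + d.a.(X + X))) + (rec X. d.((d.X\{a,c})\{b,d} + d.a.(X + X)))) :: --d--▸ v2
  v2 = a.((rec X. d.((d.X\{a,c})\{b,d} + d.a.(X + X))) + (rec X. d.((d.X\{a,c})\{b,d} + d.a.(X + X)))) :: --a--▸ v3
  v3 = (rec X. d.((d.X\{a,c})\{b,d} + d.a.(X + X))) + (rec X. d.((d.X\{a,c})\{b,d} + d.a.(X + X))) :: --d--▸ v1
Bisimilarity quotient blocks:
  B0 = {u0, u3, v0, v3}
  B1 = {u1, v1}
  B2 = {u2, v2}
u0 ∈ B0, v0 ∈ B0 → same block

bisimilar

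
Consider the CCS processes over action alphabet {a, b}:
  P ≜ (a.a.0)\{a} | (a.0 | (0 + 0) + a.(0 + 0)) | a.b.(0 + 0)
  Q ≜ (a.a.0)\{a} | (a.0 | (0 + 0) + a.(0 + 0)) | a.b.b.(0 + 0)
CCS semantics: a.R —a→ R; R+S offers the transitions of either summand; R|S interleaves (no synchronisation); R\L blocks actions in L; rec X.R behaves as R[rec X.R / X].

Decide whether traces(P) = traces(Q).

NO — witness ⟨abb⟩

P's transition system — 9 states:
  m0 = (a.a.0)\{a} | (a.0 | (0 + 0) + a.(0 + 0)) | a.b.(0 + 0) :: -a-> m1, -a-> m2, -a-> m3
  m1 = (a.a.0)\{a} | (0 + 0) | a.b.(0 + 0) :: -a-> m4
  m2 = (a.a.0)\{a} | (0 | (0 + 0)) | a.b.(0 + 0) :: -a-> m5
  m3 = (a.a.0)\{a} | (a.0 | (0 + 0) + a.(0 + 0)) | b.(0 + 0) :: -a-> m4, -a-> m5, -b-> m6
  m4 = (a.a.0)\{a} | (0 + 0) | b.(0 + 0) :: -b-> m7
  m5 = (a.a.0)\{a} | (0 | (0 + 0)) | b.(0 + 0) :: -b-> m8
  m6 = (a.a.0)\{a} | (a.0 | (0 + 0) + a.(0 + 0)) | (0 + 0) :: -a-> m7, -a-> m8
  m7 = (a.a.0)\{a} | (0 + 0) | (0 + 0) :: ·
  m8 = (a.a.0)\{a} | (0 | (0 + 0)) | (0 + 0) :: ·
Q's transition system — 12 states:
  n0 = (a.a.0)\{a} | (a.0 | (0 + 0) + a.(0 + 0)) | a.b.b.(0 + 0) :: -a-> n1, -a-> n2, -a-> n3
  n1 = (a.a.0)\{a} | (0 + 0) | a.b.b.(0 + 0) :: -a-> n4
  n2 = (a.a.0)\{a} | (0 | (0 + 0)) | a.b.b.(0 + 0) :: -a-> n5
  n3 = (a.a.0)\{a} | (a.0 | (0 + 0) + a.(0 + 0)) | b.b.(0 + 0) :: -a-> n4, -a-> n5, -b-> n6
  n4 = (a.a.0)\{a} | (0 + 0) | b.b.(0 + 0) :: -b-> n7
  n5 = (a.a.0)\{a} | (0 | (0 + 0)) | b.b.(0 + 0) :: -b-> n8
  n6 = (a.a.0)\{a} | (a.0 | (0 + 0) + a.(0 + 0)) | b.(0 + 0) :: -a-> n7, -a-> n8, -b-> n9
  n7 = (a.a.0)\{a} | (0 + 0) | b.(0 + 0) :: -b-> n10
  n8 = (a.a.0)\{a} | (0 | (0 + 0)) | b.(0 + 0) :: -b-> n11
  n9 = (a.a.0)\{a} | (a.0 | (0 + 0) + a.(0 + 0)) | (0 + 0) :: -a-> n10, -a-> n11
  n10 = (a.a.0)\{a} | (0 + 0) | (0 + 0) :: ·
  n11 = (a.a.0)\{a} | (0 | (0 + 0)) | (0 + 0) :: ·
Run σ = ⟨abb⟩ on Q: start {n0}
  step 1 (a): {n1, n2, n3}
  step 2 (b): {n6}
  step 3 (b): {n9}
  Q completes σ.
Run σ = ⟨abb⟩ on P: start {m0}
  step 1 (a): {m1, m2, m3}
  step 2 (b): {m6}
  step 3 (b): no successor for P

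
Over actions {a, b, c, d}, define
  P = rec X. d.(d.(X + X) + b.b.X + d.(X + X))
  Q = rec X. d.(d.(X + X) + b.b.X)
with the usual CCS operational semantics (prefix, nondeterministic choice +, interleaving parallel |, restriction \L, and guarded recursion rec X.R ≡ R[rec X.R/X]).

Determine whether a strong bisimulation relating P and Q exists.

YES

LTS(P): 4 reachable states
  p0 = rec X. d.(d.(X + X) + b.b.X + d.(X + X)) | —d→ p1
  p1 = d.((rec X. d.(d.(X + X) + b.b.X + d.(X + X))) + (rec X. d.(d.(X + X) + b.b.X + d.(X + X)))) + b.b.(rec X. d.(d.(X + X) + b.b.X + d.(X + X))) + d.((rec X. d.(d.(X + X) + b.b.X + d.(X + X))) + (rec X. d.(d.(X + X) + b.b.X + d.(X + X)))) | —b→ p2, —d→ p3
  p2 = b.(rec X. d.(d.(X + X) + b.b.X + d.(X + X))) | —b→ p0
  p3 = (rec X. d.(d.(X + X) + b.b.X + d.(X + X))) + (rec X. d.(d.(X + X) + b.b.X + d.(X + X))) | —d→ p1
LTS(Q): 4 reachable states
  q0 = rec X. d.(d.(X + X) + b.b.X) | —d→ q1
  q1 = d.((rec X. d.(d.(X + X) + b.b.X)) + (rec X. d.(d.(X + X) + b.b.X))) + b.b.(rec X. d.(d.(X + X) + b.b.X)) | —b→ q2, —d→ q3
  q2 = b.(rec X. d.(d.(X + X) + b.b.X)) | —b→ q0
  q3 = (rec X. d.(d.(X + X) + b.b.X)) + (rec X. d.(d.(X + X) + b.b.X)) | —d→ q1
Coarsest stable partition (strong bisimilarity classes):
  B0 = {p0, p3, q0, q3}
  B1 = {p1, q1}
  B2 = {p2, q2}
p0 ∈ B0, q0 ∈ B0 → same block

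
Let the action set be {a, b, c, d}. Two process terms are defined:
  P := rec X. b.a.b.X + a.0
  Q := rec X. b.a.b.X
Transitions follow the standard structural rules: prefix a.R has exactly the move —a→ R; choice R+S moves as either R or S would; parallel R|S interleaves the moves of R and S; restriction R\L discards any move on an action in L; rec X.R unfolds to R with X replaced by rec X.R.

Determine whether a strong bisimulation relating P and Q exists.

NO

Reachable graph of P (4 states):
  u0 = rec X. b.a.b.X + a.0 | =a=> u1, =b=> u2
  u1 = 0 | stopped
  u2 = a.b.(rec X. b.a.b.X + a.0) | =a=> u3
  u3 = b.(rec X. b.a.b.X + a.0) | =b=> u0
Reachable graph of Q (3 states):
  v0 = rec X. b.a.b.X | =b=> v1
  v1 = a.b.(rec X. b.a.b.X) | =a=> v2
  v2 = b.(rec X. b.a.b.X) | =b=> v0
Coarsest stable partition (strong bisimilarity classes):
  B0 = {u0}
  B1 = {u1}
  B2 = {u2}
  B3 = {u3}
  B4 = {v0}
  B5 = {v1}
  B6 = {v2}
u0 ∈ B0, v0 ∈ B4 → different blocks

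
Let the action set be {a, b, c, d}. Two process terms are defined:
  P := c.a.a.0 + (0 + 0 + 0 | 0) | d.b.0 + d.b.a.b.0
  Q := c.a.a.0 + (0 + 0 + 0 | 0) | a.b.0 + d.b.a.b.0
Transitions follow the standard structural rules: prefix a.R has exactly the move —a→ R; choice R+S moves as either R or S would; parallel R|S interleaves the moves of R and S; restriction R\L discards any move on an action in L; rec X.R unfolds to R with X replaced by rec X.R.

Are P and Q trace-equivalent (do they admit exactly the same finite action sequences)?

Reachable graph of P (9 states):
  m0 = c.a.a.0 + (0 + 0 + 0 | 0) | d.b.0 + d.b.a.b.0 has moves —c→ m1, —d→ m2, —d→ m3
  m1 = a.a.0 has moves —a→ m4
  m2 = (0 + 0 + 0 | 0) | b.0 has moves —b→ m5
  m3 = b.a.b.0 has moves —b→ m6
  m4 = a.0 has moves —a→ m7
  m5 = (0 + 0 + 0 | 0) | 0 has moves deadlocked
  m6 = a.b.0 has moves —a→ m8
  m7 = 0 has moves deadlocked
  m8 = b.0 has moves —b→ m7
Reachable graph of Q (9 states):
  n0 = c.a.a.0 + (0 + 0 + 0 | 0) | a.b.0 + d.b.a.b.0 has moves —a→ n1, —c→ n2, —d→ n3
  n1 = (0 + 0 + 0 | 0) | b.0 has moves —b→ n4
  n2 = a.a.0 has moves —a→ n5
  n3 = b.a.b.0 has moves —b→ n6
  n4 = (0 + 0 + 0 | 0) | 0 has moves deadlocked
  n5 = a.0 has moves —a→ n7
  n6 = a.b.0 has moves —a→ n8
  n7 = 0 has moves deadlocked
  n8 = b.0 has moves —b→ n7
Run σ = ⟨a⟩ on Q: start {n0}
  step 1 (a): {n1}
  — Q admits the full trace.
Run σ = ⟨a⟩ on P: start {m0}
  step 1 (a): ∅  — P cannot continue

trace-distinct — witness ⟨a⟩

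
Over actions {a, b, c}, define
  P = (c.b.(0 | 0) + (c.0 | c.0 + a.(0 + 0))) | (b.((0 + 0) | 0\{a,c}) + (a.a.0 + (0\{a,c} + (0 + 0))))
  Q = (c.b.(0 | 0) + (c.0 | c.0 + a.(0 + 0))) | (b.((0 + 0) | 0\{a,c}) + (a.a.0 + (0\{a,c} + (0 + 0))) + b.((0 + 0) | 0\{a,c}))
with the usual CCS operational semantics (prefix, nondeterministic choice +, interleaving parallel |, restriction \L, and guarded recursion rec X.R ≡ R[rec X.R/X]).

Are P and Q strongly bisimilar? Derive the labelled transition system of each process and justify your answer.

Reachable graph of P (24 states):
  u0 = (c.b.(0 | 0) + (c.0 | c.0 + a.(0 + 0))) | (b.((0 + 0) | 0\{a,c}) + (a.a.0 + (0\{a,c} + (0 + 0)))) has moves --a--▸ u1, --a--▸ u2, --b--▸ u3, --c--▸ u4, --c--▸ u5, --c--▸ u6
  u1 = (0 + 0) | (b.((0 + 0) | 0\{a,c}) + (a.a.0 + (0\{a,c} + (0 + 0)))) has moves --a--▸ u7, --b--▸ u8
  u2 = (c.b.(0 | 0) + (c.0 | c.0 + a.(0 + 0))) | a.0 has moves --a--▸ u7, --a--▸ u9, --c--▸ u10, --c--▸ u11, --c--▸ u12
  u3 = (c.b.(0 | 0) + (c.0 | c.0 + a.(0 + 0))) | ((0 + 0) | 0\{a,c}) has moves --a--▸ u8, --c--▸ u13, --c--▸ u14, --c--▸ u15
  u4 = 0 | c.0 | (b.((0 + 0) | 0\{a,c}) + (a.a.0 + (0\{a,c} + (0 + 0)))) has moves --a--▸ u10, --b--▸ u13, --c--▸ u16
  u5 = b.(0 | 0) | (b.((0 + 0) | 0\{a,c}) + (a.a.0 + (0\{a,c} + (0 + 0)))) has moves --a--▸ u11, --b--▸ u14, --b--▸ u16
  u6 = c.0 | 0 | (b.((0 + 0) | 0\{a,c}) + (a.a.0 + (0\{a,c} + (0 + 0)))) has moves --a--▸ u12, --b--▸ u15, --c--▸ u16
  u7 = (0 + 0) | a.0 has moves --a--▸ u17
  u8 = (0 + 0) | ((0 + 0) | 0\{a,c}) has moves ∅
  u9 = (c.b.(0 | 0) + (c.0 | c.0 + a.(0 + 0))) | 0 has moves --a--▸ u17, --c--▸ u18, --c--▸ u19, --c--▸ u20
  u10 = 0 | c.0 | a.0 has moves --a--▸ u18, --c--▸ u21
  u11 = b.(0 | 0) | a.0 has moves --a--▸ u19, --b--▸ u21
  u12 = c.0 | 0 | a.0 has moves --a--▸ u20, --c--▸ u21
  u13 = 0 | c.0 | ((0 + 0) | 0\{a,c}) has moves --c--▸ u22
  u14 = b.(0 | 0) | ((0 + 0) | 0\{a,c}) has moves --b--▸ u22
  u15 = c.0 | 0 | ((0 + 0) | 0\{a,c}) has moves --c--▸ u22
  u16 = 0 | 0 | (b.((0 + 0) | 0\{a,c}) + (a.a.0 + (0\{a,c} + (0 + 0)))) has moves --a--▸ u21, --b--▸ u22
  u17 = (0 + 0) | 0 has moves ∅
  u18 = 0 | c.0 | 0 has moves --c--▸ u23
  u19 = b.(0 | 0) | 0 has moves --b--▸ u23
  u20 = c.0 | 0 | 0 has moves --c--▸ u23
  u21 = 0 | 0 | a.0 has moves --a--▸ u23
  u22 = 0 | 0 | ((0 + 0) | 0\{a,c}) has moves ∅
  u23 = 0 | 0 | 0 has moves ∅
Reachable graph of Q (24 states):
  v0 = (c.b.(0 | 0) + (c.0 | c.0 + a.(0 + 0))) | (b.((0 + 0) | 0\{a,c}) + (a.a.0 + (0\{a,c} + (0 + 0))) + b.((0 + 0) | 0\{a,c})) has moves --a--▸ v1, --a--▸ v2, --b--▸ v3, --c--▸ v4, --c--▸ v5, --c--▸ v6
  v1 = (0 + 0) | (b.((0 + 0) | 0\{a,c}) + (a.a.0 + (0\{a,c} + (0 + 0))) + b.((0 + 0) | 0\{a,c})) has moves --a--▸ v7, --b--▸ v8
  v2 = (c.b.(0 | 0) + (c.0 | c.0 + a.(0 + 0))) | a.0 has moves --a--▸ v7, --a--▸ v9, --c--▸ v10, --c--▸ v11, --c--▸ v12
  v3 = (c.b.(0 | 0) + (c.0 | c.0 + a.(0 + 0))) | ((0 + 0) | 0\{a,c}) has moves --a--▸ v8, --c--▸ v13, --c--▸ v14, --c--▸ v15
  v4 = 0 | c.0 | (b.((0 + 0) | 0\{a,c}) + (a.a.0 + (0\{a,c} + (0 + 0))) + b.((0 + 0) | 0\{a,c})) has moves --a--▸ v10, --b--▸ v13, --c--▸ v16
  v5 = b.(0 | 0) | (b.((0 + 0) | 0\{a,c}) + (a.a.0 + (0\{a,c} + (0 + 0))) + b.((0 + 0) | 0\{a,c})) has moves --a--▸ v11, --b--▸ v14, --b--▸ v16
  v6 = c.0 | 0 | (b.((0 + 0) | 0\{a,c}) + (a.a.0 + (0\{a,c} + (0 + 0))) + b.((0 + 0) | 0\{a,c})) has moves --a--▸ v12, --b--▸ v15, --c--▸ v16
  v7 = (0 + 0) | a.0 has moves --a--▸ v17
  v8 = (0 + 0) | ((0 + 0) | 0\{a,c}) has moves ∅
  v9 = (c.b.(0 | 0) + (c.0 | c.0 + a.(0 + 0))) | 0 has moves --a--▸ v17, --c--▸ v18, --c--▸ v19, --c--▸ v20
  v10 = 0 | c.0 | a.0 has moves --a--▸ v18, --c--▸ v21
  v11 = b.(0 | 0) | a.0 has moves --a--▸ v19, --b--▸ v21
  v12 = c.0 | 0 | a.0 has moves --a--▸ v20, --c--▸ v21
  v13 = 0 | c.0 | ((0 + 0) | 0\{a,c}) has moves --c--▸ v22
  v14 = b.(0 | 0) | ((0 + 0) | 0\{a,c}) has moves --b--▸ v22
  v15 = c.0 | 0 | ((0 + 0) | 0\{a,c}) has moves --c--▸ v22
  v16 = 0 | 0 | (b.((0 + 0) | 0\{a,c}) + (a.a.0 + (0\{a,c} + (0 + 0))) + b.((0 + 0) | 0\{a,c})) has moves --a--▸ v21, --b--▸ v22
  v17 = (0 + 0) | 0 has moves ∅
  v18 = 0 | c.0 | 0 has moves --c--▸ v23
  v19 = b.(0 | 0) | 0 has moves --b--▸ v23
  v20 = c.0 | 0 | 0 has moves --c--▸ v23
  v21 = 0 | 0 | a.0 has moves --a--▸ v23
  v22 = 0 | 0 | ((0 + 0) | 0\{a,c}) has moves ∅
  v23 = 0 | 0 | 0 has moves ∅
Bisimilarity quotient blocks:
  B0 = {u0, v0}
  B1 = {u2, v2}
  B2 = {u11, v11}
  B3 = {u21, u7, v21, v7}
  B4 = {u17, u22, u23, u8, v17, v22, v23, v8}
  B5 = {u14, u19, v14, v19}
  B6 = {u10, u12, v10, v12}
  B7 = {u13, u15, u18, u20, v13, v15, v18, v20}
  B8 = {u3, u9, v3, v9}
  B9 = {u1, u16, v1, v16}
  B10 = {u5, v5}
  B11 = {u4, u6, v4, v6}
u0 ∈ B0, v0 ∈ B0 → same block

bisimilar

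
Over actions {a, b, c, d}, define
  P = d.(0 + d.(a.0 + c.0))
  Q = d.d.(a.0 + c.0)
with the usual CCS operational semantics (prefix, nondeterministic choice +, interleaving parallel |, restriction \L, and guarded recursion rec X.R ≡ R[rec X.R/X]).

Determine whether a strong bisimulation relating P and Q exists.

LTS(P): 4 reachable states
  s0 = d.(0 + d.(a.0 + c.0)) has moves -d-> s1
  s1 = 0 + d.(a.0 + c.0) has moves -d-> s2
  s2 = a.0 + c.0 has moves -a-> s3, -c-> s3
  s3 = 0 has moves (no moves)
LTS(Q): 4 reachable states
  t0 = d.d.(a.0 + c.0) has moves -d-> t1
  t1 = d.(a.0 + c.0) has moves -d-> t2
  t2 = a.0 + c.0 has moves -a-> t3, -c-> t3
  t3 = 0 has moves (no moves)
Bisimilarity quotient blocks:
  B0 = {s0, t0}
  B1 = {s1, t1}
  B2 = {s2, t2}
  B3 = {s3, t3}
s0 ∈ B0, t0 ∈ B0 → same block

YES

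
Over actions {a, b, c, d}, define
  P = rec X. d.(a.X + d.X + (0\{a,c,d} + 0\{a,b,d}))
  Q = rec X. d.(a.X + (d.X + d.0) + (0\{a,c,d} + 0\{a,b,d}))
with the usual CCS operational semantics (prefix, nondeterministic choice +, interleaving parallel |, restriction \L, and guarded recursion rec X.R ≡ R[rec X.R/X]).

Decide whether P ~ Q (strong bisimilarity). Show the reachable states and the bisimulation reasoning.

P ≁ Q

P's transition system — 2 states:
  s0 = rec X. d.(a.X + d.X + (0\{a,c,d} + 0\{a,b,d})) → --d--▸ s1
  s1 = a.(rec X. d.(a.X + d.X + (0\{a,c,d} + 0\{a,b,d}))) + d.(rec X. d.(a.X + d.X + (0\{a,c,d} + 0\{a,b,d}))) + (0\{a,c,d} + 0\{a,b,d}) → --a--▸ s0, --d--▸ s0
Q's transition system — 3 states:
  t0 = rec X. d.(a.X + (d.X + d.0) + (0\{a,c,d} + 0\{a,b,d})) → --d--▸ t1
  t1 = a.(rec X. d.(a.X + (d.X + d.0) + (0\{a,c,d} + 0\{a,b,d}))) + (d.(rec X. d.(a.X + (d.X + d.0) + (0\{a,c,d} + 0\{a,b,d}))) + d.0) + (0\{a,c,d} + 0\{a,b,d}) → --a--▸ t0, --d--▸ t0, --d--▸ t2
  t2 = 0 → stopped
Partition-refinement fixed point:
  B0 = {s0}
  B1 = {s1}
  B2 = {t0}
  B3 = {t1}
  B4 = {t2}
s0 ∈ B0, t0 ∈ B2 → different blocks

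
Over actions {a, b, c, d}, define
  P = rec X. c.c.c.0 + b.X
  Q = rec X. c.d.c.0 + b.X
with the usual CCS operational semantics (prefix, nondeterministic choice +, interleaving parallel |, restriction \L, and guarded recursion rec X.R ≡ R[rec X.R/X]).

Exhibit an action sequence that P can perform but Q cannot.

cc

LTS(P): 4 reachable states
  p0 = rec X. c.c.c.0 + b.X | —b→ p0, —c→ p1
  p1 = c.c.0 | —c→ p2
  p2 = c.0 | —c→ p3
  p3 = 0 | (no moves)
LTS(Q): 4 reachable states
  q0 = rec X. c.d.c.0 + b.X | —b→ q0, —c→ q1
  q1 = d.c.0 | —d→ q2
  q2 = c.0 | —c→ q3
  q3 = 0 | (no moves)
Trace ⟨cc⟩ through P, begin at {p0}:
  [1] c ⇒ {p1}
  [2] c ⇒ {p2}
  P completes σ.
Trace ⟨cc⟩ through Q, begin at {q0}:
  [1] c ⇒ {q1}
  [2] c ⇒ ∅ (Q stuck)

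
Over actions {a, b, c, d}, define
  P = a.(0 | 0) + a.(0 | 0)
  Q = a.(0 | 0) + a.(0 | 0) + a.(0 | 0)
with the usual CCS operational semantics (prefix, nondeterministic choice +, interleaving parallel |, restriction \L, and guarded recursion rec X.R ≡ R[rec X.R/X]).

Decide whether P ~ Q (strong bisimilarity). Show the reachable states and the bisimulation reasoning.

LTS(P): 2 reachable states
  u0 = a.(0 | 0) + a.(0 | 0) ⊢ —a→ u1
  u1 = 0 | 0 ⊢ deadlocked
LTS(Q): 2 reachable states
  v0 = a.(0 | 0) + a.(0 | 0) + a.(0 | 0) ⊢ —a→ v1
  v1 = 0 | 0 ⊢ deadlocked
Bisimilarity quotient blocks:
  B0 = {u0, v0}
  B1 = {u1, v1}
u0 ∈ B0, v0 ∈ B0 → same block

YES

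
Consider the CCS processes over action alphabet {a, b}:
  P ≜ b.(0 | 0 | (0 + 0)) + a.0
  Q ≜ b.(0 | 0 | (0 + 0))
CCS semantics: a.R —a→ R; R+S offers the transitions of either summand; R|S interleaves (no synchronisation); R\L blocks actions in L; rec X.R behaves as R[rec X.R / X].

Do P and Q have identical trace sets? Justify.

trace-distinct — witness ⟨a⟩

Reachable graph of P (3 states):
  p0 = b.(0 | 0 | (0 + 0)) + a.0 has moves —a→ p1, —b→ p2
  p1 = 0 has moves ∅
  p2 = 0 | 0 | (0 + 0) has moves ∅
Reachable graph of Q (2 states):
  q0 = b.(0 | 0 | (0 + 0)) has moves —b→ q1
  q1 = 0 | 0 | (0 + 0) has moves ∅
Trace ⟨a⟩ through P, begin at {p0}:
  step 1 (a): {p1}
  — P admits the full trace.
Trace ⟨a⟩ through Q, begin at {q0}:
  step 1 (a): no successor for Q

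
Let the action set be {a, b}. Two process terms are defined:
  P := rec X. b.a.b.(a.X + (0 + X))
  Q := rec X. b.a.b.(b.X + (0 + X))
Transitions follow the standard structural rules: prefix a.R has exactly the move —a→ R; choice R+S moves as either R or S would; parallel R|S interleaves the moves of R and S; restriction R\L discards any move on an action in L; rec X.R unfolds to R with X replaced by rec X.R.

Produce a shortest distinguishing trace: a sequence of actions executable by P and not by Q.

baba

LTS(P): 4 reachable states
  u0 = rec X. b.a.b.(a.X + (0 + X)) → =b=> u1
  u1 = a.b.(a.(rec X. b.a.b.(a.X + (0 + X))) + (0 + (rec X. b.a.b.(a.X + (0 + X))))) → =a=> u2
  u2 = b.(a.(rec X. b.a.b.(a.X + (0 + X))) + (0 + (rec X. b.a.b.(a.X + (0 + X))))) → =b=> u3
  u3 = a.(rec X. b.a.b.(a.X + (0 + X))) + (0 + (rec X. b.a.b.(a.X + (0 + X)))) → =a=> u0, =b=> u1
LTS(Q): 4 reachable states
  v0 = rec X. b.a.b.(b.X + (0 + X)) → =b=> v1
  v1 = a.b.(b.(rec X. b.a.b.(b.X + (0 + X))) + (0 + (rec X. b.a.b.(b.X + (0 + X))))) → =a=> v2
  v2 = b.(b.(rec X. b.a.b.(b.X + (0 + X))) + (0 + (rec X. b.a.b.(b.X + (0 + X))))) → =b=> v3
  v3 = b.(rec X. b.a.b.(b.X + (0 + X))) + (0 + (rec X. b.a.b.(b.X + (0 + X)))) → =b=> v0, =b=> v1
Run σ = ⟨baba⟩ on P: start {u0}
  after b @ step 1: {u1}
  after a @ step 2: {u2}
  after b @ step 3: {u3}
  after a @ step 4: {u0}
  ✓ P
Run σ = ⟨baba⟩ on Q: start {v0}
  after b @ step 1: {v1}
  after a @ step 2: {v2}
  after b @ step 3: {v3}
  after a @ step 4: no successor for Q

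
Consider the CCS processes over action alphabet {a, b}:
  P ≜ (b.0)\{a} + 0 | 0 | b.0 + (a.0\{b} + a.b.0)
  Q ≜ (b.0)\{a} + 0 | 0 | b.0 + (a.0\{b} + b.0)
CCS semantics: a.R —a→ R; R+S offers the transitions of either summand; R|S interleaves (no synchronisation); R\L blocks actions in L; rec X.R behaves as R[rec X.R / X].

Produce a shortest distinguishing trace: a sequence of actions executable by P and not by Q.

ab

Reachable graph of P (6 states):
  s0 = (b.0)\{a} + 0 | 0 | b.0 + (a.0\{b} + a.b.0) | ··a··> s1, ··a··> s2, ··b··> s3, ··b··> s4
  s1 = 0\{b} | (no moves)
  s2 = b.0 | ··b··> s5
  s3 = 0 | 0 | 0 | (no moves)
  s4 = 0\{a} | (no moves)
  s5 = 0 | (no moves)
Reachable graph of Q (5 states):
  t0 = (b.0)\{a} + 0 | 0 | b.0 + (a.0\{b} + b.0) | ··a··> t1, ··b··> t2, ··b··> t3, ··b··> t4
  t1 = 0\{b} | (no moves)
  t2 = 0 | (no moves)
  t3 = 0 | 0 | 0 | (no moves)
  t4 = 0\{a} | (no moves)
Executing ab from P (initial set {s0}):
  step 1 (a): {s1, s2}
  step 2 (b): {s5}
  P completes σ.
Executing ab from Q (initial set {t0}):
  step 1 (a): {t1}
  step 2 (b): ∅ (Q stuck)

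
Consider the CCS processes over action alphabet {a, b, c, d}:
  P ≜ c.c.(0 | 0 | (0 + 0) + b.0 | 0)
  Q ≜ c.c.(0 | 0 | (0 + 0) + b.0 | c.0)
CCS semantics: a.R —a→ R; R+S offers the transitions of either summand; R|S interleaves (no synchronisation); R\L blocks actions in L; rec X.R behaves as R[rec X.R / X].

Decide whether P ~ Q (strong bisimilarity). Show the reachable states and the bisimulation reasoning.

not bisimilar

Reachable graph of P (4 states):
  u0 = c.c.(0 | 0 | (0 + 0) + b.0 | 0) has moves -c-> u1
  u1 = c.(0 | 0 | (0 + 0) + b.0 | 0) has moves -c-> u2
  u2 = 0 | 0 | (0 + 0) + b.0 | 0 has moves -b-> u3
  u3 = 0 | 0 has moves ·
Reachable graph of Q (6 states):
  v0 = c.c.(0 | 0 | (0 + 0) + b.0 | c.0) has moves -c-> v1
  v1 = c.(0 | 0 | (0 + 0) + b.0 | c.0) has moves -c-> v2
  v2 = 0 | 0 | (0 + 0) + b.0 | c.0 has moves -b-> v3, -c-> v4
  v3 = 0 | c.0 has moves -c-> v5
  v4 = b.0 | 0 has moves -b-> v5
  v5 = 0 | 0 has moves ·
Bisimilarity quotient blocks:
  B0 = {u0}
  B1 = {u1}
  B2 = {u2, v4}
  B3 = {u3, v5}
  B4 = {v0}
  B5 = {v1}
  B6 = {v2}
  B7 = {v3}
u0 ∈ B0, v0 ∈ B4 → different blocks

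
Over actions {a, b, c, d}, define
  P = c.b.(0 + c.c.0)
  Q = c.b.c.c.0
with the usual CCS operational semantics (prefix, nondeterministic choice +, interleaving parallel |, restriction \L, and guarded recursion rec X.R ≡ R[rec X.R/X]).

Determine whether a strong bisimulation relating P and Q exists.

Reachable graph of P (5 states):
  p0 = c.b.(0 + c.c.0) → ··c··> p1
  p1 = b.(0 + c.c.0) → ··b··> p2
  p2 = 0 + c.c.0 → ··c··> p3
  p3 = c.0 → ··c··> p4
  p4 = 0 → deadlocked
Reachable graph of Q (5 states):
  q0 = c.b.c.c.0 → ··c··> q1
  q1 = b.c.c.0 → ··b··> q2
  q2 = c.c.0 → ··c··> q3
  q3 = c.0 → ··c··> q4
  q4 = 0 → deadlocked
Bisimilarity quotient blocks:
  B0 = {p0, q0}
  B1 = {p1, q1}
  B2 = {p2, q2}
  B3 = {p3, q3}
  B4 = {p4, q4}
p0 ∈ B0, q0 ∈ B0 → same block

YES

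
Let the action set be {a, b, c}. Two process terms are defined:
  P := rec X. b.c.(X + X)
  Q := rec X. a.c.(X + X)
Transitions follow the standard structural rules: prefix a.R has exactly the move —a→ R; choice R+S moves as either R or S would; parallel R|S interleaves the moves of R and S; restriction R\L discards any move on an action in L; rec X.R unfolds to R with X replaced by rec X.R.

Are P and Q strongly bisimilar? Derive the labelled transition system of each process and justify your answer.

P's transition system — 3 states:
  m0 = rec X. b.c.(X + X) :: --b--▸ m1
  m1 = c.((rec X. b.c.(X + X)) + (rec X. b.c.(X + X))) :: --c--▸ m2
  m2 = (rec X. b.c.(X + X)) + (rec X. b.c.(X + X)) :: --b--▸ m1
Q's transition system — 3 states:
  n0 = rec X. a.c.(X + X) :: --a--▸ n1
  n1 = c.((rec X. a.c.(X + X)) + (rec X. a.c.(X + X))) :: --c--▸ n2
  n2 = (rec X. a.c.(X + X)) + (rec X. a.c.(X + X)) :: --a--▸ n1
Bisimilarity quotient blocks:
  B0 = {m0, m2}
  B1 = {m1}
  B2 = {n0, n2}
  B3 = {n1}
m0 ∈ B0, n0 ∈ B2 → different blocks

not bisimilar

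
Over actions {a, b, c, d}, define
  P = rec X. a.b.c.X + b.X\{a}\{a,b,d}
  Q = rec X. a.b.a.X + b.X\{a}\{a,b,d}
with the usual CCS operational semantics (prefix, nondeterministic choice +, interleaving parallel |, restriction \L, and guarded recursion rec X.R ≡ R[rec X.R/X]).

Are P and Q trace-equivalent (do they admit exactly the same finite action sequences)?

LTS(P): 4 reachable states
  s0 = rec X. a.b.c.X + b.X\{a}\{a,b,d} | —a→ s1, —b→ s2
  s1 = b.c.(rec X. a.b.c.X + b.X\{a}\{a,b,d}) | —b→ s3
  s2 = (rec X. a.b.c.X + b.X\{a}\{a,b,d})\{a}\{a,b,d} | (no moves)
  s3 = c.(rec X. a.b.c.X + b.X\{a}\{a,b,d}) | —c→ s0
LTS(Q): 4 reachable states
  t0 = rec X. a.b.a.X + b.X\{a}\{a,b,d} | —a→ t1, —b→ t2
  t1 = b.a.(rec X. a.b.a.X + b.X\{a}\{a,b,d}) | —b→ t3
  t2 = (rec X. a.b.a.X + b.X\{a}\{a,b,d})\{a}\{a,b,d} | (no moves)
  t3 = a.(rec X. a.b.a.X + b.X\{a}\{a,b,d}) | —a→ t0
Run σ = ⟨abc⟩ on P: start {s0}
  step 1 (a): {s1}
  step 2 (b): {s3}
  step 3 (c): {s0}
  P completes σ.
Run σ = ⟨abc⟩ on Q: start {t0}
  step 1 (a): {t1}
  step 2 (b): {t3}
  step 3 (c): ∅ (Q stuck)

traces(P) ≠ traces(Q) — witness ⟨abc⟩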